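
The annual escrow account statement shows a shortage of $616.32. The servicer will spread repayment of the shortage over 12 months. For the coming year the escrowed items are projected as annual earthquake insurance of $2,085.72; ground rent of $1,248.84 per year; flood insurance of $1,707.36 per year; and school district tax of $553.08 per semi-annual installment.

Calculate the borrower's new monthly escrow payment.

$563.70

Earthquake insurance — $2,085.72 per year
Ground rent — $1,248.84 per year
Flood insurance — $1,707.36 per year
School district tax — $553.08 × 2 = $1,106.16 per year
Yearly total = $6,148.08
Monthly = $6,148.08 ÷ 12 = $512.34
Shortage spread = $616.32 ÷ 12 = $51.36/mo
Adjusted monthly = $512.34 + $51.36 = $563.70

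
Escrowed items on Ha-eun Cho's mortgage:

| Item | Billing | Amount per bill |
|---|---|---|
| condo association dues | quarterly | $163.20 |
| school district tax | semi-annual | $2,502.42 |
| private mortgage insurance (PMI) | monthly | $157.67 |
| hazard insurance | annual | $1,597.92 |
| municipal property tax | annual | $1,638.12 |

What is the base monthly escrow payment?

Condo association dues — $163.20 × 4 = $652.80 annually
School district tax — $2,502.42 × 2 = $5,004.84 annually
Private mortgage insurance (PMI) — $157.67 × 12 = $1,892.04 annually
Hazard insurance — $1,597.92 annually
Municipal property tax — $1,638.12 annually
Combined annual = $652.80 + $5,004.84 + $1,892.04 + $1,597.92 + $1,638.12 = $10,785.72
Monthly escrow = $10,785.72 / 12 = $898.81

$898.81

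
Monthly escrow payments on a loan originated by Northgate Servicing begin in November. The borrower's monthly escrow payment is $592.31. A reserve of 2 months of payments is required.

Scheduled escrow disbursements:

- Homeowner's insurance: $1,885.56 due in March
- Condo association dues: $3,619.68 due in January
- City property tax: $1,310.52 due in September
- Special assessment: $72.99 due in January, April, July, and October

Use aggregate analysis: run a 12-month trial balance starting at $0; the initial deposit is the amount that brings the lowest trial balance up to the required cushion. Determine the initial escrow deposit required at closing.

$3,801.30

Cushion = 2 × $592.31 = $1,184.62
Trial balance (start $0, +$592.31 each month, − disbursements):
  Nov: +$592.31 → $592.31
  Dec: +$592.31 → $1,184.62
  Jan: +$592.31 − $3,692.67 → -$1,915.74
  Feb: +$592.31 → -$1,323.43
  Mar: +$592.31 − $1,885.56 → -$2,616.68
  Apr: +$592.31 − $72.99 → -$2,097.36
  May: +$592.31 → -$1,505.05
  Jun: +$592.31 → -$912.74
  Jul: +$592.31 − $72.99 → -$393.42
  Aug: +$592.31 → $198.89
  Sep: +$592.31 − $1,310.52 → -$519.32
  Oct: +$592.31 − $72.99 → $0.00
Lowest trial balance = -$2,616.68 (Mar)
Initial deposit = cushion − low point = $1,184.62 − (-$2,616.68) = $3,801.30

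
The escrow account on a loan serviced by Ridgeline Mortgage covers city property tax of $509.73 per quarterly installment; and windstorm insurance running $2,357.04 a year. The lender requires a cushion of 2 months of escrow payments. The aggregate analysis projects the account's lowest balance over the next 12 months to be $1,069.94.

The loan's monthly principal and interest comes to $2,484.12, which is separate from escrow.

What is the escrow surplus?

$337.28

City property tax = $509.73 × 4 = $2,038.92 annually
Windstorm insurance = $2,357.04 annually
Annual escrow total = $4,395.96
Monthly escrow = $4,395.96 ÷ 12 = $366.33
Cushion = 2 × $366.33 = $732.66
Excess over cushion: $1,069.94 − $732.66 = $337.28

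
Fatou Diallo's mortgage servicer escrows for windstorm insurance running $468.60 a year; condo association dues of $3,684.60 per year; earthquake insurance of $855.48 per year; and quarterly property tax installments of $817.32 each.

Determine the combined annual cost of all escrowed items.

Windstorm insurance: $468.60
Condo association dues: $3,684.60
Earthquake insurance: $855.48
Property tax: $817.32 × 4 = $3,269.28
Yearly total = $8,277.96

$8,277.96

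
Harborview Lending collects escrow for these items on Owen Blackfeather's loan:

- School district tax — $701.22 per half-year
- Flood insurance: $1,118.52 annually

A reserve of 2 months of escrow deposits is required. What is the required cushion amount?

School district tax — $701.22 × 2 = $1,402.44
Flood insurance — $1,118.52
Total annual escrow = $1,402.44 + $1,118.52 = $2,520.96
Monthly = $2,520.96 ÷ 12 = $210.08
Cushion = 2 × $210.08 = $420.16

$420.16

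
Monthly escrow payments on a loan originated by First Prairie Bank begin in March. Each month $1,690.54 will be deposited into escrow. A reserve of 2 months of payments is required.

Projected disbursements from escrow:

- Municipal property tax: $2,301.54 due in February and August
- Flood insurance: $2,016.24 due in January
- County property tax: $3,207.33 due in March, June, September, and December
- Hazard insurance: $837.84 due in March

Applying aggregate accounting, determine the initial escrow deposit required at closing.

$5,735.71

Cushion = 2 × $1,690.54 = $3,381.08
Trial balance (start $0, +$1,690.54 each month, − disbursements):
  Mar: +$1,690.54 − $4,045.17 → -$2,354.63
  Apr: +$1,690.54 → -$664.09
  May: +$1,690.54 → $1,026.45
  Jun: +$1,690.54 − $3,207.33 → -$490.34
  Jul: +$1,690.54 → $1,200.20
  Aug: +$1,690.54 − $2,301.54 → $589.20
  Sep: +$1,690.54 − $3,207.33 → -$927.59
  Oct: +$1,690.54 → $762.95
  Nov: +$1,690.54 → $2,453.49
  Dec: +$1,690.54 − $3,207.33 → $936.70
  Jan: +$1,690.54 − $2,016.24 → $611.00
  Feb: +$1,690.54 − $2,301.54 → $0.00
Lowest trial balance = -$2,354.63 (Mar)
Initial deposit = cushion − low point = $3,381.08 − (-$2,354.63) = $5,735.71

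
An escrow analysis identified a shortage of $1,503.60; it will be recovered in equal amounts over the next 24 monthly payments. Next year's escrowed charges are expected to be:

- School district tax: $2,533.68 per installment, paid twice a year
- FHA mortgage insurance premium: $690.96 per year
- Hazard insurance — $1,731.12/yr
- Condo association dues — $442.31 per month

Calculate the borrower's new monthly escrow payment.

School district tax: $2,533.68 × 2 = $5,067.36
FHA mortgage insurance premium: $690.96
Hazard insurance: $1,731.12
Condo association dues: $442.31 × 12 = $5,307.72
Total per year = $12,797.16
Monthly = $12,797.16 / 12 = $1,066.43
Monthly shortage recovery: $1,503.60 ÷ 24 = $62.65
New monthly escrow = $1,066.43 + $62.65 = $1,129.08

$1,129.08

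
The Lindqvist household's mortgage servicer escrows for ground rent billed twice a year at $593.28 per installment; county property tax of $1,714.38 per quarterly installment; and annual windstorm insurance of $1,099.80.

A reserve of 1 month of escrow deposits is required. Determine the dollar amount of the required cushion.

Ground rent: $593.28 × 2 = $1,186.56
County property tax: $1,714.38 × 4 = $6,857.52
Windstorm insurance: $1,099.80
Total annual escrow = $1,186.56 + $6,857.52 + $1,099.80 = $9,143.88
Base monthly escrow = $9,143.88 / 12 = $761.99
Cushion = 1 × $761.99 = $761.99

$761.99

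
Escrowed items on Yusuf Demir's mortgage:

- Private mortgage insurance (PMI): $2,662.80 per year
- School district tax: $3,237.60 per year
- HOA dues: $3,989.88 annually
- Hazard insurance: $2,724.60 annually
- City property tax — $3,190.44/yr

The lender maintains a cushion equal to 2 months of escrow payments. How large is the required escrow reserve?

Private mortgage insurance (PMI): $2,662.80 per year
School district tax: $3,237.60 per year
HOA dues: $3,989.88 per year
Hazard insurance: $2,724.60 per year
City property tax: $3,190.44 per year
Total per year = $15,805.32
Base monthly escrow = $15,805.32 ÷ 12 = $1,317.11
Reserve = 2 × $1,317.11 = $2,634.22

$2,634.22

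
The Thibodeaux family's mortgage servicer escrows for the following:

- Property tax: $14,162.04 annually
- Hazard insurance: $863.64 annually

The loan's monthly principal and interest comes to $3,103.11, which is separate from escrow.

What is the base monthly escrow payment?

Property tax: $14,162.04/yr
Hazard insurance: $863.64/yr
Total annual escrow = $15,025.68
Monthly = $15,025.68 ÷ 12 = $1,252.14

$1,252.14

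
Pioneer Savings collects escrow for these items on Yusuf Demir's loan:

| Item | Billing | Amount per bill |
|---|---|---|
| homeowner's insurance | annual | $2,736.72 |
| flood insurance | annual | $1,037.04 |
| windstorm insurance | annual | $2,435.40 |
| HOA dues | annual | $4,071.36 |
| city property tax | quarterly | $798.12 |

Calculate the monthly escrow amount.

Homeowner's insurance: $2,736.72
Flood insurance: $1,037.04
Windstorm insurance: $2,435.40
HOA dues: $4,071.36
City property tax: $798.12 × 4 = $3,192.48
Combined annual = $2,736.72 + $1,037.04 + $2,435.40 + $4,071.36 + $3,192.48 = $13,473.00
Monthly = $13,473.00 ÷ 12 = $1,122.75

$1,122.75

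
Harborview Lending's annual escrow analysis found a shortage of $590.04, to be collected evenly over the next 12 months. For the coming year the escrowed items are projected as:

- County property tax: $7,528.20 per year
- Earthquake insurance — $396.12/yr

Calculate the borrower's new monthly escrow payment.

$709.53

County property tax: $7,528.20 per year
Earthquake insurance: $396.12 per year
Combined annual = $7,528.20 + $396.12 = $7,924.32
Monthly = $7,924.32 / 12 = $660.36
Monthly shortage recovery: $590.04 / 12 = $49.17
New monthly escrow = $660.36 + $49.17 = $709.53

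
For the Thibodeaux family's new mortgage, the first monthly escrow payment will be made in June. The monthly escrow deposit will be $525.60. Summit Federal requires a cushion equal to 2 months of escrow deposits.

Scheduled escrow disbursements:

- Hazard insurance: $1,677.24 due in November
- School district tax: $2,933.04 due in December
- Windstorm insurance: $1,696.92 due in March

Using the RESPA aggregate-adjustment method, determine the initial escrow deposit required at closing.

Cushion = 2 × $525.60 = $1,051.20
Trial balance (start $0, +$525.60 each month, − disbursements):
  Jun: +$525.60 → $525.60
  Jul: +$525.60 → $1,051.20
  Aug: +$525.60 → $1,576.80
  Sep: +$525.60 → $2,102.40
  Oct: +$525.60 → $2,628.00
  Nov: +$525.60 − $1,677.24 → $1,476.36
  Dec: +$525.60 − $2,933.04 → -$931.08
  Jan: +$525.60 → -$405.48
  Feb: +$525.60 → $120.12
  Mar: +$525.60 − $1,696.92 → -$1,051.20
  Apr: +$525.60 → -$525.60
  May: +$525.60 → $0.00
Lowest trial balance = -$1,051.20 (Mar)
Initial deposit = cushion − low point = $1,051.20 − (-$1,051.20) = $2,102.40

$2,102.40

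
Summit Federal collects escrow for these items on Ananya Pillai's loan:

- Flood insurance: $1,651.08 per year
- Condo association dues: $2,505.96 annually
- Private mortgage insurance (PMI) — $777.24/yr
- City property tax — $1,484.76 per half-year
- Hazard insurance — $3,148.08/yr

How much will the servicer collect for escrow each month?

$920.99

Flood insurance = $1,651.08/yr
Condo association dues = $2,505.96/yr
Private mortgage insurance (PMI) = $777.24/yr
City property tax = $1,484.76 × 2 = $2,969.52/yr
Hazard insurance = $3,148.08/yr
Combined annual = $1,651.08 + $2,505.96 + $777.24 + $2,969.52 + $3,148.08 = $11,051.88
Monthly = $11,051.88 ÷ 12 = $920.99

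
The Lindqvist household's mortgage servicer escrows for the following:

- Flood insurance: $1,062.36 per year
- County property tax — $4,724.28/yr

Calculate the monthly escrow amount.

Flood insurance: $1,062.36 annually
County property tax: $4,724.28 annually
Total per year = $1,062.36 + $4,724.28 = $5,786.64
Monthly = $5,786.64 / 12 = $482.22

$482.22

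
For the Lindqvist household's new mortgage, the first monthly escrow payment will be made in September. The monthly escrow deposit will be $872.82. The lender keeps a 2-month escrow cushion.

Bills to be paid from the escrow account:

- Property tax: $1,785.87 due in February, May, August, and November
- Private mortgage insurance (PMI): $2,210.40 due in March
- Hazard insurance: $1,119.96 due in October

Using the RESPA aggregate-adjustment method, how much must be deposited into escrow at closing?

$2,578.23

Cushion = 2 × $872.82 = $1,745.64
Trial balance (start $0, +$872.82 each month, − disbursements):
  Sep: +$872.82 → $872.82
  Oct: +$872.82 − $1,119.96 → $625.68
  Nov: +$872.82 − $1,785.87 → -$287.37
  Dec: +$872.82 → $585.45
  Jan: +$872.82 → $1,458.27
  Feb: +$872.82 − $1,785.87 → $545.22
  Mar: +$872.82 − $2,210.40 → -$792.36
  Apr: +$872.82 → $80.46
  May: +$872.82 − $1,785.87 → -$832.59
  Jun: +$872.82 → $40.23
  Jul: +$872.82 → $913.05
  Aug: +$872.82 − $1,785.87 → $0.00
Lowest trial balance = -$832.59 (May)
Initial deposit = cushion − low point = $1,745.64 − (-$832.59) = $2,578.23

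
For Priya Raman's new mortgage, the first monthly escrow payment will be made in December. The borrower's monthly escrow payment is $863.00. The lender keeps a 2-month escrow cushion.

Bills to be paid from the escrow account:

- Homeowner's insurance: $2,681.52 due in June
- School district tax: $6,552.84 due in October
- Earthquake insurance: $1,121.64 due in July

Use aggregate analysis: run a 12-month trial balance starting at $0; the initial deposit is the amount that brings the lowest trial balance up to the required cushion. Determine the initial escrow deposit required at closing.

$2,589.00

Cushion = 2 × $863.00 = $1,726.00
Trial balance (start $0, +$863.00 each month, − disbursements):
  Dec: +$863.00 → $863.00
  Jan: +$863.00 → $1,726.00
  Feb: +$863.00 → $2,589.00
  Mar: +$863.00 → $3,452.00
  Apr: +$863.00 → $4,315.00
  May: +$863.00 → $5,178.00
  Jun: +$863.00 − $2,681.52 → $3,359.48
  Jul: +$863.00 − $1,121.64 → $3,100.84
  Aug: +$863.00 → $3,963.84
  Sep: +$863.00 → $4,826.84
  Oct: +$863.00 − $6,552.84 → -$863.00
  Nov: +$863.00 → $0.00
Lowest trial balance = -$863.00 (Oct)
Initial deposit = cushion − low point = $1,726.00 − (-$863.00) = $2,589.00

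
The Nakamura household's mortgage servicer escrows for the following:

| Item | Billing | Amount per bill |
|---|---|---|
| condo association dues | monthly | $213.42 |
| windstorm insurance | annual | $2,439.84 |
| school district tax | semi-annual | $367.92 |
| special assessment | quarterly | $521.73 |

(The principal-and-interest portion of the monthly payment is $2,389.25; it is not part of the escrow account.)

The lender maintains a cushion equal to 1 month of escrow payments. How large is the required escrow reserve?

$651.97

Condo association dues = $213.42 × 12 = $2,561.04/yr
Windstorm insurance = $2,439.84/yr
School district tax = $367.92 × 2 = $735.84/yr
Special assessment = $521.73 × 4 = $2,086.92/yr
Total annual escrow = $2,561.04 + $2,439.84 + $735.84 + $2,086.92 = $7,823.64
Monthly escrow = $7,823.64 / 12 = $651.97
Reserve = 1 × $651.97 = $651.97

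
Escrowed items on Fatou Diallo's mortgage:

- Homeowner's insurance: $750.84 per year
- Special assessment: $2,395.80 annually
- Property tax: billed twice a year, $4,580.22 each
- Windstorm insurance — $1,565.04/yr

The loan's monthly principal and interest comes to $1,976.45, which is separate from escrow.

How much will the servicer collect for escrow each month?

$1,156.01

Homeowner's insurance: $750.84 annually
Special assessment: $2,395.80 annually
Property tax: $4,580.22 × 2 = $9,160.44 annually
Windstorm insurance: $1,565.04 annually
Total per year = $13,872.12
Base monthly escrow = $13,872.12 / 12 = $1,156.01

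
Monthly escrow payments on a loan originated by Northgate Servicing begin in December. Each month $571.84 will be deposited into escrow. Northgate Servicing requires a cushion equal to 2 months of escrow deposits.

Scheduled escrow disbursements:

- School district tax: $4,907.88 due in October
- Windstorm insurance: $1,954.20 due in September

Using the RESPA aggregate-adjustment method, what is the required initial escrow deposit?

Cushion = 2 × $571.84 = $1,143.68
Trial balance (start $0, +$571.84 each month, − disbursements):
  Dec: +$571.84 → $571.84
  Jan: +$571.84 → $1,143.68
  Feb: +$571.84 → $1,715.52
  Mar: +$571.84 → $2,287.36
  Apr: +$571.84 → $2,859.20
  May: +$571.84 → $3,431.04
  Jun: +$571.84 → $4,002.88
  Jul: +$571.84 → $4,574.72
  Aug: +$571.84 → $5,146.56
  Sep: +$571.84 − $1,954.20 → $3,764.20
  Oct: +$571.84 − $4,907.88 → -$571.84
  Nov: +$571.84 → $0.00
Lowest trial balance = -$571.84 (Oct)
Initial deposit = cushion − low point = $1,143.68 − (-$571.84) = $1,715.52

$1,715.52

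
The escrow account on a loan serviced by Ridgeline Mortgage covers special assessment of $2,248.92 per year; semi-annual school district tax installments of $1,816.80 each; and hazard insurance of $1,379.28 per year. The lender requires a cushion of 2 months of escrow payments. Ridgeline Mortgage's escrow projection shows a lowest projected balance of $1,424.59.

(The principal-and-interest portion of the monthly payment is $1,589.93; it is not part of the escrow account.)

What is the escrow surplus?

Special assessment — $2,248.92/yr
School district tax — $1,816.80 × 2 = $3,633.60/yr
Hazard insurance — $1,379.28/yr
Combined annual = $2,248.92 + $3,633.60 + $1,379.28 = $7,261.80
Monthly escrow = $7,261.80 ÷ 12 = $605.15
Required cushion = 2 × $605.15 = $1,210.30
Surplus = $1,424.59 − $1,210.30 = $214.29

$214.29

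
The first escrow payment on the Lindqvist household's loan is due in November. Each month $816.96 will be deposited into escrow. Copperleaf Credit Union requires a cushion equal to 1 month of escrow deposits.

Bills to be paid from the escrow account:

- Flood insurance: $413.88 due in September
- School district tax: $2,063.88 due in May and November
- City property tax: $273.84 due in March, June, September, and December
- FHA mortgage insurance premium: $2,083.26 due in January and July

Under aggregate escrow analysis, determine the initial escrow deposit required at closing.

$2,787.06

Cushion = 1 × $816.96 = $816.96
Trial balance (start $0, +$816.96 each month, − disbursements):
  Nov: +$816.96 − $2,063.88 → -$1,246.92
  Dec: +$816.96 − $273.84 → -$703.80
  Jan: +$816.96 − $2,083.26 → -$1,970.10
  Feb: +$816.96 → -$1,153.14
  Mar: +$816.96 − $273.84 → -$610.02
  Apr: +$816.96 → $206.94
  May: +$816.96 − $2,063.88 → -$1,039.98
  Jun: +$816.96 − $273.84 → -$496.86
  Jul: +$816.96 − $2,083.26 → -$1,763.16
  Aug: +$816.96 → -$946.20
  Sep: +$816.96 − $687.72 → -$816.96
  Oct: +$816.96 → $0.00
Lowest trial balance = -$1,970.10 (Jan)
Initial deposit = cushion − low point = $816.96 − (-$1,970.10) = $2,787.06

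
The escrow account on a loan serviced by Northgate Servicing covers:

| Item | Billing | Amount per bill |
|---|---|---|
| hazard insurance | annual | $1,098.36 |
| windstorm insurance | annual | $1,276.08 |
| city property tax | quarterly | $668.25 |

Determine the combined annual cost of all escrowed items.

Hazard insurance = $1,098.36 per year
Windstorm insurance = $1,276.08 per year
City property tax = $668.25 × 4 = $2,673.00 per year
Yearly total = $5,047.44

$5,047.44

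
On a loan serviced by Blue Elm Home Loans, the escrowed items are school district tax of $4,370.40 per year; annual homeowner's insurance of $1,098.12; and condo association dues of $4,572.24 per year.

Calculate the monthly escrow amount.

School district tax: $4,370.40 annually
Homeowner's insurance: $1,098.12 annually
Condo association dues: $4,572.24 annually
Annual escrow total = $10,040.76
Base monthly escrow = $10,040.76 / 12 = $836.73

$836.73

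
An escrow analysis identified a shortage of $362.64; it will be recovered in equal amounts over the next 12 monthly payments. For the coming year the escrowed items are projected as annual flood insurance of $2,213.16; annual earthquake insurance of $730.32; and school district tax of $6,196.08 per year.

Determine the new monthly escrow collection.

$791.85

Flood insurance = $2,213.16 per year
Earthquake insurance = $730.32 per year
School district tax = $6,196.08 per year
Total per year = $9,139.56
Monthly = $9,139.56 ÷ 12 = $761.63
Shortage spread = $362.64 ÷ 12 = $30.22/mo
Adjusted monthly = $761.63 + $30.22 = $791.85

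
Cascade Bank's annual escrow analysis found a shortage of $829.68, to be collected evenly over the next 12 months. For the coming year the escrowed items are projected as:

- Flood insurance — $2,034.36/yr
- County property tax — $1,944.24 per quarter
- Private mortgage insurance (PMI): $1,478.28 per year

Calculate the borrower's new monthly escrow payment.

$1,009.94

Flood insurance: $2,034.36/yr
County property tax: $1,944.24 × 4 = $7,776.96/yr
Private mortgage insurance (PMI): $1,478.28/yr
Combined annual = $11,289.60
Monthly escrow = $11,289.60 / 12 = $940.80
Monthly shortage recovery: $829.68 / 12 = $69.14
New monthly escrow = $940.80 + $69.14 = $1,009.94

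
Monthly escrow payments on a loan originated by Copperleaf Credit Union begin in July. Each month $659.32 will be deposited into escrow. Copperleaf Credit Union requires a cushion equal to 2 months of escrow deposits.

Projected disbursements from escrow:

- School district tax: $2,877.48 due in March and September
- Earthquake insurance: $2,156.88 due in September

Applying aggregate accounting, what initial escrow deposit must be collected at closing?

Cushion = 2 × $659.32 = $1,318.64
Trial balance (start $0, +$659.32 each month, − disbursements):
  Jul: +$659.32 → $659.32
  Aug: +$659.32 → $1,318.64
  Sep: +$659.32 − $5,034.36 → -$3,056.40
  Oct: +$659.32 → -$2,397.08
  Nov: +$659.32 → -$1,737.76
  Dec: +$659.32 → -$1,078.44
  Jan: +$659.32 → -$419.12
  Feb: +$659.32 → $240.20
  Mar: +$659.32 − $2,877.48 → -$1,977.96
  Apr: +$659.32 → -$1,318.64
  May: +$659.32 → -$659.32
  Jun: +$659.32 → $0.00
Lowest trial balance = -$3,056.40 (Sep)
Initial deposit = cushion − low point = $1,318.64 − (-$3,056.40) = $4,375.04

$4,375.04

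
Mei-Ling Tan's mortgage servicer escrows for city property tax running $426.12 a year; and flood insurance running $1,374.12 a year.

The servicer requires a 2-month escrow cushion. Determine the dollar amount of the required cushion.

$300.04

City property tax: $426.12 per year
Flood insurance: $1,374.12 per year
Yearly total = $426.12 + $1,374.12 = $1,800.24
Base monthly escrow = $1,800.24 ÷ 12 = $150.02
Cushion = 2 × $150.02 = $300.04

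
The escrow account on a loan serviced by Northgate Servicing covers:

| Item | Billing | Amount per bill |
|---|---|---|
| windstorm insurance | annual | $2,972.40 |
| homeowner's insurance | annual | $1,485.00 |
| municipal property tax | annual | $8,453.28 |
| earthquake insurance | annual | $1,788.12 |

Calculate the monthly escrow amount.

$1,224.90

Windstorm insurance = $2,972.40/yr
Homeowner's insurance = $1,485.00/yr
Municipal property tax = $8,453.28/yr
Earthquake insurance = $1,788.12/yr
Annual escrow total = $14,698.80
Monthly = $14,698.80 ÷ 12 = $1,224.90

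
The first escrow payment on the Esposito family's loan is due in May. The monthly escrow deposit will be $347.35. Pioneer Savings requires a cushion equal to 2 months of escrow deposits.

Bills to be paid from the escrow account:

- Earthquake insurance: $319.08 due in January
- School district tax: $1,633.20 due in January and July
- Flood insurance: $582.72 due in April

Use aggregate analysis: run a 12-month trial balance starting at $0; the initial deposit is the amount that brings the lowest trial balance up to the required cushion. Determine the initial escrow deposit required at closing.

$1,285.85

Cushion = 2 × $347.35 = $694.70
Trial balance (start $0, +$347.35 each month, − disbursements):
  May: +$347.35 → $347.35
  Jun: +$347.35 → $694.70
  Jul: +$347.35 − $1,633.20 → -$591.15
  Aug: +$347.35 → -$243.80
  Sep: +$347.35 → $103.55
  Oct: +$347.35 → $450.90
  Nov: +$347.35 → $798.25
  Dec: +$347.35 → $1,145.60
  Jan: +$347.35 − $1,952.28 → -$459.33
  Feb: +$347.35 → -$111.98
  Mar: +$347.35 → $235.37
  Apr: +$347.35 − $582.72 → $0.00
Lowest trial balance = -$591.15 (Jul)
Initial deposit = cushion − low point = $694.70 − (-$591.15) = $1,285.85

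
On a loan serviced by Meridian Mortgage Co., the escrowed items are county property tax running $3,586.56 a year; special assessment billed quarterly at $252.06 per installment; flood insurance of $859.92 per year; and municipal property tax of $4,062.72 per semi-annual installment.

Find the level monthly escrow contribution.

$1,131.68

County property tax = $3,586.56 annually
Special assessment = $252.06 × 4 = $1,008.24 annually
Flood insurance = $859.92 annually
Municipal property tax = $4,062.72 × 2 = $8,125.44 annually
Combined annual = $13,580.16
Per month = $13,580.16 ÷ 12 = $1,131.68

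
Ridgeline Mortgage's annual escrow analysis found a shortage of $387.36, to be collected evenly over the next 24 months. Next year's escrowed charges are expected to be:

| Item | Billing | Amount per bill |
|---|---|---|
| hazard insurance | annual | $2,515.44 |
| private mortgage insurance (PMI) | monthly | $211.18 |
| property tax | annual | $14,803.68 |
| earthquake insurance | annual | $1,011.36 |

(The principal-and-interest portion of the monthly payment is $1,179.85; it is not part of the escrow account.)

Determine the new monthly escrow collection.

Hazard insurance: $2,515.44 per year
Private mortgage insurance (PMI): $211.18 × 12 = $2,534.16 per year
Property tax: $14,803.68 per year
Earthquake insurance: $1,011.36 per year
Yearly total = $2,515.44 + $2,534.16 + $14,803.68 + $1,011.36 = $20,864.64
Base monthly escrow = $20,864.64 ÷ 12 = $1,738.72
Monthly shortage recovery: $387.36 ÷ 24 = $16.14
Adjusted monthly = $1,738.72 + $16.14 = $1,754.86

$1,754.86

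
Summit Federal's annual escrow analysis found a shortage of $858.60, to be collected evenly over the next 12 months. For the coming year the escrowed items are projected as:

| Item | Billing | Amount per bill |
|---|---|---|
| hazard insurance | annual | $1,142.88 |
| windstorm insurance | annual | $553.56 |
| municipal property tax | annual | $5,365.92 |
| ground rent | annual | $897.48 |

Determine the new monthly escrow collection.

$734.87

Hazard insurance = $1,142.88/yr
Windstorm insurance = $553.56/yr
Municipal property tax = $5,365.92/yr
Ground rent = $897.48/yr
Annual escrow total = $1,142.88 + $553.56 + $5,365.92 + $897.48 = $7,959.84
Base monthly escrow = $7,959.84 ÷ 12 = $663.32
Shortage per month = $858.60 ÷ 12 = $71.55
New monthly escrow = $663.32 + $71.55 = $734.87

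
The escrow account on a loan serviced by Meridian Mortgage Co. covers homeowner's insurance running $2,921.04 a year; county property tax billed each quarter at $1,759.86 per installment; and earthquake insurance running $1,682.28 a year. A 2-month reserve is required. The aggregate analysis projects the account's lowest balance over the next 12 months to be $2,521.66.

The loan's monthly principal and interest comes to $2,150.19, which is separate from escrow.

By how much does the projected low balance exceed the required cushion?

$581.20

Homeowner's insurance = $2,921.04 annually
County property tax = $1,759.86 × 4 = $7,039.44 annually
Earthquake insurance = $1,682.28 annually
Total annual escrow = $2,921.04 + $7,039.44 + $1,682.28 = $11,642.76
Monthly = $11,642.76 / 12 = $970.23
Cushion = 2 × $970.23 = $1,940.46
Excess over cushion: $2,521.66 − $1,940.46 = $581.20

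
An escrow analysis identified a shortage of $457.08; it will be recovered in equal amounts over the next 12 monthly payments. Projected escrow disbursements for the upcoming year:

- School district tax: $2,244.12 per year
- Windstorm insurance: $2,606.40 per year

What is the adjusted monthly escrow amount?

$442.30

School district tax — $2,244.12 per year
Windstorm insurance — $2,606.40 per year
Total annual escrow = $2,244.12 + $2,606.40 = $4,850.52
Per month = $4,850.52 ÷ 12 = $404.21
Shortage per month = $457.08 ÷ 12 = $38.09
Adjusted monthly = $404.21 + $38.09 = $442.30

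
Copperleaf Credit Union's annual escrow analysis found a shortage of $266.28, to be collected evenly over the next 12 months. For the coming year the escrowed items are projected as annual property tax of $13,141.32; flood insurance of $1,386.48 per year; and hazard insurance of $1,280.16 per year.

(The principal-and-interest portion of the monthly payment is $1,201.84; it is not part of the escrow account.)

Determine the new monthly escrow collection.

Property tax = $13,141.32 annually
Flood insurance = $1,386.48 annually
Hazard insurance = $1,280.16 annually
Yearly total = $15,807.96
Base monthly escrow = $15,807.96 ÷ 12 = $1,317.33
Monthly shortage recovery: $266.28 ÷ 12 = $22.19
New monthly escrow = $1,317.33 + $22.19 = $1,339.52

$1,339.52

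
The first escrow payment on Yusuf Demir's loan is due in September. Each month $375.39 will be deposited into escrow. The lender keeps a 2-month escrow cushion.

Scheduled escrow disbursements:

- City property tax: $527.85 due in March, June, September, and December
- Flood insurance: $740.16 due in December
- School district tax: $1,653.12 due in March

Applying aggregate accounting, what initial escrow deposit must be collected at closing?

$2,099.88

Cushion = 2 × $375.39 = $750.78
Trial balance (start $0, +$375.39 each month, − disbursements):
  Sep: +$375.39 − $527.85 → -$152.46
  Oct: +$375.39 → $222.93
  Nov: +$375.39 → $598.32
  Dec: +$375.39 − $1,268.01 → -$294.30
  Jan: +$375.39 → $81.09
  Feb: +$375.39 → $456.48
  Mar: +$375.39 − $2,180.97 → -$1,349.10
  Apr: +$375.39 → -$973.71
  May: +$375.39 → -$598.32
  Jun: +$375.39 − $527.85 → -$750.78
  Jul: +$375.39 → -$375.39
  Aug: +$375.39 → $0.00
Lowest trial balance = -$1,349.10 (Mar)
Initial deposit = cushion − low point = $750.78 − (-$1,349.10) = $2,099.88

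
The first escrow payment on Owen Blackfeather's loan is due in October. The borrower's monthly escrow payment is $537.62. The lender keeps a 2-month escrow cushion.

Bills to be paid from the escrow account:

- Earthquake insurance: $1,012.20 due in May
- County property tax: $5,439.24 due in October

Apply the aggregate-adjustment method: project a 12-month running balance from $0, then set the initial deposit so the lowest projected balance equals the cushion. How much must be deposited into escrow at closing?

Cushion = 2 × $537.62 = $1,075.24
Trial balance (start $0, +$537.62 each month, − disbursements):
  Oct: +$537.62 − $5,439.24 → -$4,901.62
  Nov: +$537.62 → -$4,364.00
  Dec: +$537.62 → -$3,826.38
  Jan: +$537.62 → -$3,288.76
  Feb: +$537.62 → -$2,751.14
  Mar: +$537.62 → -$2,213.52
  Apr: +$537.62 → -$1,675.90
  May: +$537.62 − $1,012.20 → -$2,150.48
  Jun: +$537.62 → -$1,612.86
  Jul: +$537.62 → -$1,075.24
  Aug: +$537.62 → -$537.62
  Sep: +$537.62 → $0.00
Lowest trial balance = -$4,901.62 (Oct)
Initial deposit = cushion − low point = $1,075.24 − (-$4,901.62) = $5,976.86

$5,976.86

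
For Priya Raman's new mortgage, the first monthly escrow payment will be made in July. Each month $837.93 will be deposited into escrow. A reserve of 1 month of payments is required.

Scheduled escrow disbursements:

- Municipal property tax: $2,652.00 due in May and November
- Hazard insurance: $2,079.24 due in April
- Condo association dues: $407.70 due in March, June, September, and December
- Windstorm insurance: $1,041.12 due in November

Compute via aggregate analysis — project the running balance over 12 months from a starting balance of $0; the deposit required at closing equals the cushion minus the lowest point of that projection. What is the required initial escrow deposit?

$1,268.16

Cushion = 1 × $837.93 = $837.93
Trial balance (start $0, +$837.93 each month, − disbursements):
  Jul: +$837.93 → $837.93
  Aug: +$837.93 → $1,675.86
  Sep: +$837.93 − $407.70 → $2,106.09
  Oct: +$837.93 → $2,944.02
  Nov: +$837.93 − $3,693.12 → $88.83
  Dec: +$837.93 − $407.70 → $519.06
  Jan: +$837.93 → $1,356.99
  Feb: +$837.93 → $2,194.92
  Mar: +$837.93 − $407.70 → $2,625.15
  Apr: +$837.93 − $2,079.24 → $1,383.84
  May: +$837.93 − $2,652.00 → -$430.23
  Jun: +$837.93 − $407.70 → $0.00
Lowest trial balance = -$430.23 (May)
Initial deposit = cushion − low point = $837.93 − (-$430.23) = $1,268.16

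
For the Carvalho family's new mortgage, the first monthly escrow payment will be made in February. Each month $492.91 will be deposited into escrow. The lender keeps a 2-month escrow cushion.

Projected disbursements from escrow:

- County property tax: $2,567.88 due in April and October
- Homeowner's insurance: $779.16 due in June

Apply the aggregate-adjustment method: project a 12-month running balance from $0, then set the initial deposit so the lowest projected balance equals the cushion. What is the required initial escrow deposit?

$2,464.55

Cushion = 2 × $492.91 = $985.82
Trial balance (start $0, +$492.91 each month, − disbursements):
  Feb: +$492.91 → $492.91
  Mar: +$492.91 → $985.82
  Apr: +$492.91 − $2,567.88 → -$1,089.15
  May: +$492.91 → -$596.24
  Jun: +$492.91 − $779.16 → -$882.49
  Jul: +$492.91 → -$389.58
  Aug: +$492.91 → $103.33
  Sep: +$492.91 → $596.24
  Oct: +$492.91 − $2,567.88 → -$1,478.73
  Nov: +$492.91 → -$985.82
  Dec: +$492.91 → -$492.91
  Jan: +$492.91 → $0.00
Lowest trial balance = -$1,478.73 (Oct)
Initial deposit = cushion − low point = $985.82 − (-$1,478.73) = $2,464.55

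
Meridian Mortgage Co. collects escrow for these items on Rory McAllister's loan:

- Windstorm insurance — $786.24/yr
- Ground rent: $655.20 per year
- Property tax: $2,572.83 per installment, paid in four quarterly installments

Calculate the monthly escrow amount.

$977.73

Windstorm insurance: $786.24/yr
Ground rent: $655.20/yr
Property tax: $2,572.83 × 4 = $10,291.32/yr
Total per year = $11,732.76
Monthly = $11,732.76 / 12 = $977.73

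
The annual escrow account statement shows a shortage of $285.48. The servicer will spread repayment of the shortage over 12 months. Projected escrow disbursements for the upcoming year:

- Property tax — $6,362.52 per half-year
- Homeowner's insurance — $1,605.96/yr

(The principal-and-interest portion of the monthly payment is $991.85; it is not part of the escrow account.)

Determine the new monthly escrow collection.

Property tax — $6,362.52 × 2 = $12,725.04
Homeowner's insurance — $1,605.96
Yearly total = $12,725.04 + $1,605.96 = $14,331.00
Monthly escrow = $14,331.00 / 12 = $1,194.25
Monthly shortage recovery: $285.48 / 12 = $23.79
New monthly escrow = $1,194.25 + $23.79 = $1,218.04

$1,218.04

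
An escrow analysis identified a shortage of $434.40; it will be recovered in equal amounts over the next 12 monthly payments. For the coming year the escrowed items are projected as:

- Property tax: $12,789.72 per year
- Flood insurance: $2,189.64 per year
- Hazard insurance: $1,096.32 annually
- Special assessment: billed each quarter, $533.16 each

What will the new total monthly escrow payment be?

Property tax: $12,789.72 annually
Flood insurance: $2,189.64 annually
Hazard insurance: $1,096.32 annually
Special assessment: $533.16 × 4 = $2,132.64 annually
Annual escrow total = $12,789.72 + $2,189.64 + $1,096.32 + $2,132.64 = $18,208.32
Per month = $18,208.32 / 12 = $1,517.36
Monthly shortage recovery: $434.40 ÷ 12 = $36.20
Adjusted monthly = $1,517.36 + $36.20 = $1,553.56

$1,553.56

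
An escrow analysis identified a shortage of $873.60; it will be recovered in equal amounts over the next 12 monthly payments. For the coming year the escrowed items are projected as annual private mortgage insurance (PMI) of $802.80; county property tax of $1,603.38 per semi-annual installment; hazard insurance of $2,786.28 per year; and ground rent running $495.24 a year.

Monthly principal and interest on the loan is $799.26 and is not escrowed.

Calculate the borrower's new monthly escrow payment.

$680.39

Private mortgage insurance (PMI): $802.80 per year
County property tax: $1,603.38 × 2 = $3,206.76 per year
Hazard insurance: $2,786.28 per year
Ground rent: $495.24 per year
Total per year = $7,291.08
Per month = $7,291.08 / 12 = $607.59
Monthly shortage recovery: $873.60 / 12 = $72.80
New monthly escrow = $607.59 + $72.80 = $680.39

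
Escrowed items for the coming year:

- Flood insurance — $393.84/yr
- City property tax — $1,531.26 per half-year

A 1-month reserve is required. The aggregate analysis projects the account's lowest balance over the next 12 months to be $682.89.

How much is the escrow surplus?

$394.86

Flood insurance = $393.84
City property tax = $1,531.26 × 2 = $3,062.52
Combined annual = $3,456.36
Monthly escrow = $3,456.36 ÷ 12 = $288.03
Required reserve = 1 × $288.03 = $288.03
Surplus = $682.89 − $288.03 = $394.86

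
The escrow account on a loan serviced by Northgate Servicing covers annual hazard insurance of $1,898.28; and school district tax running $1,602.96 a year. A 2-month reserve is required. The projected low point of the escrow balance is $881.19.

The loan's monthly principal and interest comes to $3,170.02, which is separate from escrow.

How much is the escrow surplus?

$297.65

Hazard insurance — $1,898.28/yr
School district tax — $1,602.96/yr
Total annual escrow = $3,501.24
Monthly = $3,501.24 ÷ 12 = $291.77
Required cushion = 2 × $291.77 = $583.54
Excess over cushion: $881.19 − $583.54 = $297.65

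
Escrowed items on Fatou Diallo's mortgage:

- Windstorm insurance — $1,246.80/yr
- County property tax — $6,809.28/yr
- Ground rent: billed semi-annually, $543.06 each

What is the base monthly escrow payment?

Windstorm insurance: $1,246.80
County property tax: $6,809.28
Ground rent: $543.06 × 2 = $1,086.12
Total annual escrow = $1,246.80 + $6,809.28 + $1,086.12 = $9,142.20
Monthly escrow = $9,142.20 ÷ 12 = $761.85

$761.85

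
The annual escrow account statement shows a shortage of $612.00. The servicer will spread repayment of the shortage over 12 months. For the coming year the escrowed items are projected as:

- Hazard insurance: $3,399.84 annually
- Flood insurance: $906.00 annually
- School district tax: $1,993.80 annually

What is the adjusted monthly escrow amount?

$575.97

Hazard insurance = $3,399.84 annually
Flood insurance = $906.00 annually
School district tax = $1,993.80 annually
Annual escrow total = $3,399.84 + $906.00 + $1,993.80 = $6,299.64
Per month = $6,299.64 / 12 = $524.97
Shortage per month = $612.00 ÷ 12 = $51.00
New monthly escrow = $524.97 + $51.00 = $575.97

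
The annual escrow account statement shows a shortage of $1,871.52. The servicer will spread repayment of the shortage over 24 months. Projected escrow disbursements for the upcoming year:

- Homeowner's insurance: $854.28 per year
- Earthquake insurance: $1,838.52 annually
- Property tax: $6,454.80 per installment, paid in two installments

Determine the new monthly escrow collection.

Homeowner's insurance — $854.28 per year
Earthquake insurance — $1,838.52 per year
Property tax — $6,454.80 × 2 = $12,909.60 per year
Annual escrow total = $15,602.40
Monthly escrow = $15,602.40 / 12 = $1,300.20
Shortage per month = $1,871.52 / 24 = $77.98
Adjusted monthly = $1,300.20 + $77.98 = $1,378.18

$1,378.18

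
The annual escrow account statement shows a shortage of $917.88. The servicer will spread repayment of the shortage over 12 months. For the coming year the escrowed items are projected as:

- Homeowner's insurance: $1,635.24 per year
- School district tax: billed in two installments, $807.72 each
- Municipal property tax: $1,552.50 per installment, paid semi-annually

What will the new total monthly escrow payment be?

$606.13

Homeowner's insurance — $1,635.24
School district tax — $807.72 × 2 = $1,615.44
Municipal property tax — $1,552.50 × 2 = $3,105.00
Total annual escrow = $6,355.68
Base monthly escrow = $6,355.68 / 12 = $529.64
Monthly shortage recovery: $917.88 / 12 = $76.49
Adjusted monthly = $529.64 + $76.49 = $606.13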